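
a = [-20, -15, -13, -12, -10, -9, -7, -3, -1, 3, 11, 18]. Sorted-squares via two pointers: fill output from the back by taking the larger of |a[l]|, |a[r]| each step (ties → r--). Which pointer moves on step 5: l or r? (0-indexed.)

l=0 r=11: |-20|>|18| out[11]=400, l++
l=1 r=11: |-15|<=|18| out[10]=324, r--
l=1 r=10: |-15|>|11| out[9]=225, l++
l=2 r=10: |-13|>|11| out[8]=169, l++
l=3 r=10: |-12|>|11| out[7]=144, l++

l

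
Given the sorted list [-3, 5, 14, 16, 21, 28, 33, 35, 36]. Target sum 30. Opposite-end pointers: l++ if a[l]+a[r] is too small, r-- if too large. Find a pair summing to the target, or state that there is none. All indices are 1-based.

(-3, 33)

[1,9] -3+36=33 >30 → r--
[1,8] -3+35=32 >30 → r--
[1,7] -3+33=30 → found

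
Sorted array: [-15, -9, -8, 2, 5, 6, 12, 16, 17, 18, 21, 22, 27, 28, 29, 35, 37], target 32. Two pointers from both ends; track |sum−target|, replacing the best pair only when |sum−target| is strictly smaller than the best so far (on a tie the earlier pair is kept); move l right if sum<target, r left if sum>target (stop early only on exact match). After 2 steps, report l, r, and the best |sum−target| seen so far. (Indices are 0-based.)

l=2, r=16, best |Δ|=4

l=0 r=16: -15+37=22 d=10 *, l++
l=1 r=16: -9+37=28 d=4 *, l++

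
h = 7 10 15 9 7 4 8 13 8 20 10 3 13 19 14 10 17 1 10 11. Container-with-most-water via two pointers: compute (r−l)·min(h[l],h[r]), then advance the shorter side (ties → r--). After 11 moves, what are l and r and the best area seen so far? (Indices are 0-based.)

l=8, r=16, best area=210

[0,19] min(7,11)*19=133 best=133 * → l++
[1,19] min(10,11)*18=180 best=180 * → l++
[2,19] min(15,11)*17=187 best=187 * → r--
[2,18] min(15,10)*16=160 best=187 → r--
[2,17] min(15,1)*15=15 best=187 → r--
[2,16] min(15,17)*14=210 best=210 * → l++
[3,16] min(9,17)*13=117 best=210 → l++
[4,16] min(7,17)*12=84 best=210 → l++
[5,16] min(4,17)*11=44 best=210 → l++
[6,16] min(8,17)*10=80 best=210 → l++
[7,16] min(13,17)*9=117 best=210 → l++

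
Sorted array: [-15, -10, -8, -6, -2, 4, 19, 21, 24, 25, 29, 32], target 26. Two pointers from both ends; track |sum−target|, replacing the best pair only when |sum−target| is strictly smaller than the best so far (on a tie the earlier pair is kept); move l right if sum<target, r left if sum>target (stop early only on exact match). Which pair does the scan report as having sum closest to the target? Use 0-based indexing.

pair (-6, 32) with sum 26 (|Δ|=0)

l=0 r=11: -15+32=17 d=9 *, l++
l=1 r=11: -10+32=22 d=4 *, l++
l=2 r=11: -8+32=24 d=2 *, l++
l=3 r=11: -6+32=26 d=0 *, stop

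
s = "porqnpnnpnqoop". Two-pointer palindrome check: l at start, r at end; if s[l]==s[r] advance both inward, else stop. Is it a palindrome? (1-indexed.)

not a palindrome (mismatch at 3,12)

[1,14] 'p'=='p' → l++,r--
[2,13] 'o'=='o' → l++,r--
[3,12] 'r'!='o' → stop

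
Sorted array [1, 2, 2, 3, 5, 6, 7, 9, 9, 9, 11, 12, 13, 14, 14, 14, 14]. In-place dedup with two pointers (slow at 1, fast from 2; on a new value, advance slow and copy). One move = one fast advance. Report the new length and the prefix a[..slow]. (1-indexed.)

length 11; prefix = [1, 2, 3, 5, 6, 7, 9, 11, 12, 13, 14]

(s=1,f=2) a[fast]=2≠a[slow]=1 write a[2]=2 → slow++,fast++
(s=2,f=3) a[fast]=2=a[slow] dup → fast++
(s=2,f=4) a[fast]=3≠a[slow]=2 write a[3]=3 → slow++,fast++
(s=3,f=5) a[fast]=5≠a[slow]=3 write a[4]=5 → slow++,fast++
(s=4,f=6) a[fast]=6≠a[slow]=5 write a[5]=6 → slow++,fast++
(s=5,f=7) a[fast]=7≠a[slow]=6 write a[6]=7 → slow++,fast++
(s=6,f=8) a[fast]=9≠a[slow]=7 write a[7]=9 → slow++,fast++
(s=7,f=9) a[fast]=9=a[slow] dup → fast++
(s=7,f=10) a[fast]=9=a[slow] dup → fast++
(s=7,f=11) a[fast]=11≠a[slow]=9 write a[8]=11 → slow++,fast++
(s=8,f=12) a[fast]=12≠a[slow]=11 write a[9]=12 → slow++,fast++
(s=9,f=13) a[fast]=13≠a[slow]=12 write a[10]=13 → slow++,fast++
(s=10,f=14) a[fast]=14≠a[slow]=13 write a[11]=14 → slow++,fast++
(s=11,f=15) a[fast]=14=a[slow] dup → fast++
(s=11,f=16) a[fast]=14=a[slow] dup → fast++
(s=11,f=17) a[fast]=14=a[slow] dup → fast++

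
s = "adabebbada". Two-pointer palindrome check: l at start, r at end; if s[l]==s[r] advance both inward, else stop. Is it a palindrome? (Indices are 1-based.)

l=1 r=10: 'a'=='a', l++,r--
l=2 r=9: 'd'=='d', l++,r--
l=3 r=8: 'a'=='a', l++,r--
l=4 r=7: 'b'=='b', l++,r--
l=5 r=6: 'e'!='b', stop

not a palindrome (mismatch at 5,6)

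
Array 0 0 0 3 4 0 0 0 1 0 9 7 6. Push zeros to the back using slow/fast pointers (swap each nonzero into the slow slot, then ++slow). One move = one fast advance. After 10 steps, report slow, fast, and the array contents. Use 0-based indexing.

(s=0,f=0) a[fast]=0 → fast++
(s=0,f=1) a[fast]=0 → fast++
(s=0,f=2) a[fast]=0 → fast++
(s=0,f=3) a[fast]=3≠0 swap→a[0]=3 → slow++,fast++
(s=1,f=4) a[fast]=4≠0 swap→a[1]=4 → slow++,fast++
(s=2,f=5) a[fast]=0 → fast++
(s=2,f=6) a[fast]=0 → fast++
(s=2,f=7) a[fast]=0 → fast++
(s=2,f=8) a[fast]=1≠0 swap→a[2]=1 → slow++,fast++
(s=3,f=9) a[fast]=0 → fast++

slow=3, fast=10, a=[3, 4, 1, 0, 0, 0, 0, 0, 0, 0, 9, 7, 6]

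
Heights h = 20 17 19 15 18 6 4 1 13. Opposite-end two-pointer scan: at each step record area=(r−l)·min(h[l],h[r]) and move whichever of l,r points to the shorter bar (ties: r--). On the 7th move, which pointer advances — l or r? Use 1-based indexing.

r

[1,9] min(20,13)*8=104 best=104 * → r--
[1,8] min(20,1)*7=7 best=104 → r--
[1,7] min(20,4)*6=24 best=104 → r--
[1,6] min(20,6)*5=30 best=104 → r--
[1,5] min(20,18)*4=72 best=104 → r--
[1,4] min(20,15)*3=45 best=104 → r--
[1,3] min(20,19)*2=38 best=104 → r--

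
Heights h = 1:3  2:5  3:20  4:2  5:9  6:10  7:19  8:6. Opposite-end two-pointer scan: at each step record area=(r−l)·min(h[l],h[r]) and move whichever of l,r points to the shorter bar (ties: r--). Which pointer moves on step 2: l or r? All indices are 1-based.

l=1 r=8: min(3,6)*7=21 best=21 *, l++
l=2 r=8: min(5,6)*6=30 best=30 *, l++

l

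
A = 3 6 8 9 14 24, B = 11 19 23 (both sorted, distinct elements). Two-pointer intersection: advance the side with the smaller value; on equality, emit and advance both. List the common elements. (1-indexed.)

i=1 j=1: 3<11, i++
i=2 j=1: 6<11, i++
i=3 j=1: 8<11, i++
i=4 j=1: 9<11, i++
i=5 j=1: 14>11, j++
i=5 j=2: 14<19, i++
i=6 j=2: 24>19, j++
i=6 j=3: 24>23, j++

intersection = []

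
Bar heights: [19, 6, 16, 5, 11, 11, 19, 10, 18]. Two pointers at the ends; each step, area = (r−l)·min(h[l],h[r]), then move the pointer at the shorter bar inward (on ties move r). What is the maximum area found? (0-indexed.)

[0,8] min(19,18)*8=144 best=144 * → r--
[0,7] min(19,10)*7=70 best=144 → r--
[0,6] min(19,19)*6=114 best=144 → r--
[0,5] min(19,11)*5=55 best=144 → r--
[0,4] min(19,11)*4=44 best=144 → r--
[0,3] min(19,5)*3=15 best=144 → r--
[0,2] min(19,16)*2=32 best=144 → r--
[0,1] min(19,6)*1=6 best=144 → r--

max area = 144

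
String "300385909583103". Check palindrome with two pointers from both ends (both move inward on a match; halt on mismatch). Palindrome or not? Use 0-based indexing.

not a palindrome (mismatch at 2,12)

l=0 r=14: '3'=='3', l++,r--
l=1 r=13: '0'=='0', l++,r--
l=2 r=12: '0'!='1', stop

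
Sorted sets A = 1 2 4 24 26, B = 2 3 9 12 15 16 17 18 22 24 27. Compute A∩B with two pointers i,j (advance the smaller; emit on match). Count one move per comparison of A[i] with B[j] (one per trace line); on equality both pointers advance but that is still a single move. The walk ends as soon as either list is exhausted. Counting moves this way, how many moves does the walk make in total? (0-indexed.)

i=0 j=0: 1<2, i++
i=1 j=0: 2==2 emit, i++,j++
i=2 j=1: 4>3, j++
i=2 j=2: 4<9, i++
i=3 j=2: 24>9, j++
i=3 j=3: 24>12, j++
i=3 j=4: 24>15, j++
i=3 j=5: 24>16, j++
i=3 j=6: 24>17, j++
i=3 j=7: 24>18, j++
i=3 j=8: 24>22, j++
i=3 j=9: 24==24 emit, i++,j++
i=4 j=10: 26<27, i++

13 moves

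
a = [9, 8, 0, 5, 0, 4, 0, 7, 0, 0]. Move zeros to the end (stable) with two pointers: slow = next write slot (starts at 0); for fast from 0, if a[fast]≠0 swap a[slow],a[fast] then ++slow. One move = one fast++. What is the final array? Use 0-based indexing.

slow=0 fast=0: a[fast]=9≠0 swap→a[0]=9, slow++,fast++
slow=1 fast=1: a[fast]=8≠0 swap→a[1]=8, slow++,fast++
slow=2 fast=2: a[fast]=0, fast++
slow=2 fast=3: a[fast]=5≠0 swap→a[2]=5, slow++,fast++
slow=3 fast=4: a[fast]=0, fast++
slow=3 fast=5: a[fast]=4≠0 swap→a[3]=4, slow++,fast++
slow=4 fast=6: a[fast]=0, fast++
slow=4 fast=7: a[fast]=7≠0 swap→a[4]=7, slow++,fast++
slow=5 fast=8: a[fast]=0, fast++
slow=5 fast=9: a[fast]=0, fast++

[9, 8, 5, 4, 7, 0, 0, 0, 0, 0]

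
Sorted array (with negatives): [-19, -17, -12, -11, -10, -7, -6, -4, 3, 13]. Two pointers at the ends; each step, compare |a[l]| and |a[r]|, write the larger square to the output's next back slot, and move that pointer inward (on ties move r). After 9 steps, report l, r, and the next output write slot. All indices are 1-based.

l=9, r=9, next write slot=1

[1,10] |-19|>|13| out[10]=361 → l++
[2,10] |-17|>|13| out[9]=289 → l++
[3,10] |-12|<=|13| out[8]=169 → r--
[3,9] |-12|>|3| out[7]=144 → l++
[4,9] |-11|>|3| out[6]=121 → l++
[5,9] |-10|>|3| out[5]=100 → l++
[6,9] |-7|>|3| out[4]=49 → l++
[7,9] |-6|>|3| out[3]=36 → l++
[8,9] |-4|>|3| out[2]=16 → l++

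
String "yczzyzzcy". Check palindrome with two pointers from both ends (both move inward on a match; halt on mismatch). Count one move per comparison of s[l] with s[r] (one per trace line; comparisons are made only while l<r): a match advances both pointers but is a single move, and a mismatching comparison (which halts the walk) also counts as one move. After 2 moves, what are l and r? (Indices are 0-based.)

[0,8] 'y'=='y' → l++,r--
[1,7] 'c'=='c' → l++,r--

l=2, r=6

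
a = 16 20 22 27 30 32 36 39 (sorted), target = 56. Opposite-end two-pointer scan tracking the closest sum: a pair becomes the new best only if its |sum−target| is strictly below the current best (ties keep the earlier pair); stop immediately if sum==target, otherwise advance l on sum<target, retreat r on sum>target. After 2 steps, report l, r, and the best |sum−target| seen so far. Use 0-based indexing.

l=1, r=6, best |Δ|=1

[0,7] 16+39=55 d=1 * → l++
[1,7] 20+39=59 d=3 → r--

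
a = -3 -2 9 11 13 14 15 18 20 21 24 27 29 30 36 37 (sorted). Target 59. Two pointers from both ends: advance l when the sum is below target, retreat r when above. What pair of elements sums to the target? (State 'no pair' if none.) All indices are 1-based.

l=1 r=16: -3+37=34 <59, l++
l=2 r=16: -2+37=35 <59, l++
l=3 r=16: 9+37=46 <59, l++
l=4 r=16: 11+37=48 <59, l++
l=5 r=16: 13+37=50 <59, l++
l=6 r=16: 14+37=51 <59, l++
l=7 r=16: 15+37=52 <59, l++
l=8 r=16: 18+37=55 <59, l++
l=9 r=16: 20+37=57 <59, l++
l=10 r=16: 21+37=58 <59, l++
l=11 r=16: 24+37=61 >59, r--
l=11 r=15: 24+36=60 >59, r--
l=11 r=14: 24+30=54 <59, l++
l=12 r=14: 27+30=57 <59, l++
l=13 r=14: 29+30=59, found

(29, 30)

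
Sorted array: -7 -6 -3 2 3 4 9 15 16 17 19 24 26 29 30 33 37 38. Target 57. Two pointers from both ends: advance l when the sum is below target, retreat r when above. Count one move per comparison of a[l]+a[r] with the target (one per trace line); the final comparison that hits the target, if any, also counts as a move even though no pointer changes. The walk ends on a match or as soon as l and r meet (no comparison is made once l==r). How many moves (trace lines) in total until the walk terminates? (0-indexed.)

l=0 r=17: -7+38=31 <57, l++
l=1 r=17: -6+38=32 <57, l++
l=2 r=17: -3+38=35 <57, l++
l=3 r=17: 2+38=40 <57, l++
l=4 r=17: 3+38=41 <57, l++
l=5 r=17: 4+38=42 <57, l++
l=6 r=17: 9+38=47 <57, l++
l=7 r=17: 15+38=53 <57, l++
l=8 r=17: 16+38=54 <57, l++
l=9 r=17: 17+38=55 <57, l++
l=10 r=17: 19+38=57, found

11 moves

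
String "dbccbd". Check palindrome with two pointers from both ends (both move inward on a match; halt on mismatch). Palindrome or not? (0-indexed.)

[0,5] 'd'=='d' → l++,r--
[1,4] 'b'=='b' → l++,r--
[2,3] 'c'=='c' → l++,r--

palindrome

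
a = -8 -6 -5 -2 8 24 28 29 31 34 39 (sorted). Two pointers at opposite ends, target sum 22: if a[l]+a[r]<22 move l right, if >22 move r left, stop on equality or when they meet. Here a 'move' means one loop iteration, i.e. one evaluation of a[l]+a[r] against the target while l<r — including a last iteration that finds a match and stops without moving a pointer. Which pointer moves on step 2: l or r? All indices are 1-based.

l=1 r=11: -8+39=31 >22, r--
l=1 r=10: -8+34=26 >22, r--

r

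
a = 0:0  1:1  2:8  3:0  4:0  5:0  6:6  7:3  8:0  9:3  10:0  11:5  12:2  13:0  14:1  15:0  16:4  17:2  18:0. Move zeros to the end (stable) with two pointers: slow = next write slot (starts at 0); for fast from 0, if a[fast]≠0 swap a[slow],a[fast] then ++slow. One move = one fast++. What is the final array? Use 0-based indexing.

slow=0 fast=0: a[fast]=0, fast++
slow=0 fast=1: a[fast]=1≠0 swap→a[0]=1, slow++,fast++
slow=1 fast=2: a[fast]=8≠0 swap→a[1]=8, slow++,fast++
slow=2 fast=3: a[fast]=0, fast++
slow=2 fast=4: a[fast]=0, fast++
slow=2 fast=5: a[fast]=0, fast++
slow=2 fast=6: a[fast]=6≠0 swap→a[2]=6, slow++,fast++
slow=3 fast=7: a[fast]=3≠0 swap→a[3]=3, slow++,fast++
slow=4 fast=8: a[fast]=0, fast++
slow=4 fast=9: a[fast]=3≠0 swap→a[4]=3, slow++,fast++
slow=5 fast=10: a[fast]=0, fast++
slow=5 fast=11: a[fast]=5≠0 swap→a[5]=5, slow++,fast++
slow=6 fast=12: a[fast]=2≠0 swap→a[6]=2, slow++,fast++
slow=7 fast=13: a[fast]=0, fast++
slow=7 fast=14: a[fast]=1≠0 swap→a[7]=1, slow++,fast++
slow=8 fast=15: a[fast]=0, fast++
slow=8 fast=16: a[fast]=4≠0 swap→a[8]=4, slow++,fast++
slow=9 fast=17: a[fast]=2≠0 swap→a[9]=2, slow++,fast++
slow=10 fast=18: a[fast]=0, fast++

[1, 8, 6, 3, 3, 5, 2, 1, 4, 2, 0, 0, 0, 0, 0, 0, 0, 0, 0]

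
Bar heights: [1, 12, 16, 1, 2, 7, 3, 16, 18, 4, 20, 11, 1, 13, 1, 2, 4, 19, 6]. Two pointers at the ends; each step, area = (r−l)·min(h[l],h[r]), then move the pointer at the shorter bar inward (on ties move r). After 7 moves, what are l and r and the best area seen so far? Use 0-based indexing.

l=6, r=17, best area=240

l=0 r=18: min(1,6)*18=18 best=18 *, l++
l=1 r=18: min(12,6)*17=102 best=102 *, r--
l=1 r=17: min(12,19)*16=192 best=192 *, l++
l=2 r=17: min(16,19)*15=240 best=240 *, l++
l=3 r=17: min(1,19)*14=14 best=240, l++
l=4 r=17: min(2,19)*13=26 best=240, l++
l=5 r=17: min(7,19)*12=84 best=240, l++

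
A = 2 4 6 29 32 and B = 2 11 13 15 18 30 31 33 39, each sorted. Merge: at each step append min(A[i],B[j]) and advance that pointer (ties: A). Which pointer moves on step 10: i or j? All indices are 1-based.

i=1 j=1: A[i]=2<=B[j]=2 take 2, i++
i=2 j=1: A[i]=4>B[j]=2 take 2, j++
i=2 j=2: A[i]=4<=B[j]=11 take 4, i++
i=3 j=2: A[i]=6<=B[j]=11 take 6, i++
i=4 j=2: A[i]=29>B[j]=11 take 11, j++
i=4 j=3: A[i]=29>B[j]=13 take 13, j++
i=4 j=4: A[i]=29>B[j]=15 take 15, j++
i=4 j=5: A[i]=29>B[j]=18 take 18, j++
i=4 j=6: A[i]=29<=B[j]=30 take 29, i++
i=5 j=6: A[i]=32>B[j]=30 take 30, j++

j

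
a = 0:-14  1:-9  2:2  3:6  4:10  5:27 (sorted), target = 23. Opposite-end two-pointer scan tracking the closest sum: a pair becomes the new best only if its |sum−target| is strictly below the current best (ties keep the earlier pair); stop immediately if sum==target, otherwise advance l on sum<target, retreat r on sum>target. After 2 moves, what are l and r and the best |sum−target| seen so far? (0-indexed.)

l=2, r=5, best |Δ|=5

l=0 r=5: -14+27=13 d=10 *, l++
l=1 r=5: -9+27=18 d=5 *, l++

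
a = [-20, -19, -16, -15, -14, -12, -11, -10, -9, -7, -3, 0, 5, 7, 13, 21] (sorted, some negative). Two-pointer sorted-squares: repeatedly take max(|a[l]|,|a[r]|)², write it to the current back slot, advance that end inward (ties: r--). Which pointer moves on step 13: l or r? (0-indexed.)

l=0 r=15: |-20|<=|21| out[15]=441, r--
l=0 r=14: |-20|>|13| out[14]=400, l++
l=1 r=14: |-19|>|13| out[13]=361, l++
l=2 r=14: |-16|>|13| out[12]=256, l++
l=3 r=14: |-15|>|13| out[11]=225, l++
l=4 r=14: |-14|>|13| out[10]=196, l++
l=5 r=14: |-12|<=|13| out[9]=169, r--
l=5 r=13: |-12|>|7| out[8]=144, l++
l=6 r=13: |-11|>|7| out[7]=121, l++
l=7 r=13: |-10|>|7| out[6]=100, l++
l=8 r=13: |-9|>|7| out[5]=81, l++
l=9 r=13: |-7|<=|7| out[4]=49, r--
l=9 r=12: |-7|>|5| out[3]=49, l++

l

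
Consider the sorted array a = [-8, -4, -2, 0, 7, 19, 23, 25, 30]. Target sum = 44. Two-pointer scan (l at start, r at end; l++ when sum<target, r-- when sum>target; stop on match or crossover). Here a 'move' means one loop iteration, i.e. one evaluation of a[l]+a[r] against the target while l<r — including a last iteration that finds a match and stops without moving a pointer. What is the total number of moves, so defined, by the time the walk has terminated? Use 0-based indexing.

7 moves

l=0 r=8: -8+30=22 <44, l++
l=1 r=8: -4+30=26 <44, l++
l=2 r=8: -2+30=28 <44, l++
l=3 r=8: 0+30=30 <44, l++
l=4 r=8: 7+30=37 <44, l++
l=5 r=8: 19+30=49 >44, r--
l=5 r=7: 19+25=44, found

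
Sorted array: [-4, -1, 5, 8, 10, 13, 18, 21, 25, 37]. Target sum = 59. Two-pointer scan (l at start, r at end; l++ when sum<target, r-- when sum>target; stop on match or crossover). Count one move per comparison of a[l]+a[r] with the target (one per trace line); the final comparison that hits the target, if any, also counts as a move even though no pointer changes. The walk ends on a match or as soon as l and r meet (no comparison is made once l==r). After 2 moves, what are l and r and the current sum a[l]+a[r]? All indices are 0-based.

l=0 r=9: -4+37=33 <59, l++
l=1 r=9: -1+37=36 <59, l++

l=2, r=9, sum=42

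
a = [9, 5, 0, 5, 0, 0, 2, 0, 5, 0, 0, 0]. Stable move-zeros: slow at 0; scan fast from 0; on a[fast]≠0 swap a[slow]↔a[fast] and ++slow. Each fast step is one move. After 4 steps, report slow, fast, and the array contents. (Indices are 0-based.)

slow=0 fast=0: a[fast]=9≠0 swap→a[0]=9, slow++,fast++
slow=1 fast=1: a[fast]=5≠0 swap→a[1]=5, slow++,fast++
slow=2 fast=2: a[fast]=0, fast++
slow=2 fast=3: a[fast]=5≠0 swap→a[2]=5, slow++,fast++

slow=3, fast=4, a=[9, 5, 5, 0, 0, 0, 2, 0, 5, 0, 0, 0]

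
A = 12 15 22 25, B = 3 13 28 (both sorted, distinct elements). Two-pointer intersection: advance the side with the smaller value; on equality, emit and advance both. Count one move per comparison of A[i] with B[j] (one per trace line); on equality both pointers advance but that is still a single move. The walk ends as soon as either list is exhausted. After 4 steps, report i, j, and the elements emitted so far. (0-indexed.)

i=2, j=2, emitted=[]

i=0 j=0: 12>3, j++
i=0 j=1: 12<13, i++
i=1 j=1: 15>13, j++
i=1 j=2: 15<28, i++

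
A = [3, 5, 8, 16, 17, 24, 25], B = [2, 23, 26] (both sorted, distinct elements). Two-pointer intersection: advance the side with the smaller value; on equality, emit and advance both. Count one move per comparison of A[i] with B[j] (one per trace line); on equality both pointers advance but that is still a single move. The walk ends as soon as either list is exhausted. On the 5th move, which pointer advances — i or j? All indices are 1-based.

i=1 j=1: 3>2, j++
i=1 j=2: 3<23, i++
i=2 j=2: 5<23, i++
i=3 j=2: 8<23, i++
i=4 j=2: 16<23, i++

i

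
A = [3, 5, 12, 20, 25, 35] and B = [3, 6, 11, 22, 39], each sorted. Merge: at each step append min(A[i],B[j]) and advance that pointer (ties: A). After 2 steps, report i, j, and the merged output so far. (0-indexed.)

i=1, j=1, merged so far=[3, 3]

i=0 j=0: A[i]=3<=B[j]=3 take 3, i++
i=1 j=0: A[i]=5>B[j]=3 take 3, j++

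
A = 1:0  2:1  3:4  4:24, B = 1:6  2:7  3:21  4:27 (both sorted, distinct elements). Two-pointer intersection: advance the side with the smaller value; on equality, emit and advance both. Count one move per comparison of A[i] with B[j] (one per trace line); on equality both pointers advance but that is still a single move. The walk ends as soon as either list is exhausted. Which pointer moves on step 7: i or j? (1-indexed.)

i

i=1 j=1: 0<6, i++
i=2 j=1: 1<6, i++
i=3 j=1: 4<6, i++
i=4 j=1: 24>6, j++
i=4 j=2: 24>7, j++
i=4 j=3: 24>21, j++
i=4 j=4: 24<27, i++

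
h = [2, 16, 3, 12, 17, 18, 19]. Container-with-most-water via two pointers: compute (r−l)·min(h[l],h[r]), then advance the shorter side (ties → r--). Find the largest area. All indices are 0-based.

max area = 80

[0,6] min(2,19)*6=12 best=12 * → l++
[1,6] min(16,19)*5=80 best=80 * → l++
[2,6] min(3,19)*4=12 best=80 → l++
[3,6] min(12,19)*3=36 best=80 → l++
[4,6] min(17,19)*2=34 best=80 → l++
[5,6] min(18,19)*1=18 best=80 → l++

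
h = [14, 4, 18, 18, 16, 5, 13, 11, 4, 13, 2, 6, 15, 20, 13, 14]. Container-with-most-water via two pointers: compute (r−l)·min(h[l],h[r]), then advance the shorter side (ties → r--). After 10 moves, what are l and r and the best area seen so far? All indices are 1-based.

l=9, r=14, best area=210

l=1 r=16: min(14,14)*15=210 best=210 *, r--
l=1 r=15: min(14,13)*14=182 best=210, r--
l=1 r=14: min(14,20)*13=182 best=210, l++
l=2 r=14: min(4,20)*12=48 best=210, l++
l=3 r=14: min(18,20)*11=198 best=210, l++
l=4 r=14: min(18,20)*10=180 best=210, l++
l=5 r=14: min(16,20)*9=144 best=210, l++
l=6 r=14: min(5,20)*8=40 best=210, l++
l=7 r=14: min(13,20)*7=91 best=210, l++
l=8 r=14: min(11,20)*6=66 best=210, l++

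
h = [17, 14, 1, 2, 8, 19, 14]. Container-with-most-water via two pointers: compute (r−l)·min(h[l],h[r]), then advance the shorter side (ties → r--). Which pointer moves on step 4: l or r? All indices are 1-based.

l=1 r=7: min(17,14)*6=84 best=84 *, r--
l=1 r=6: min(17,19)*5=85 best=85 *, l++
l=2 r=6: min(14,19)*4=56 best=85, l++
l=3 r=6: min(1,19)*3=3 best=85, l++

l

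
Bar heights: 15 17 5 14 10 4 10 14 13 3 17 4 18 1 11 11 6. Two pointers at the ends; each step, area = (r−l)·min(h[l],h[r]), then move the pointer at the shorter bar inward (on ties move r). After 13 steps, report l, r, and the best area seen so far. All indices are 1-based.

l=10, r=13, best area=187

[1,17] min(15,6)*16=96 best=96 * → r--
[1,16] min(15,11)*15=165 best=165 * → r--
[1,15] min(15,11)*14=154 best=165 → r--
[1,14] min(15,1)*13=13 best=165 → r--
[1,13] min(15,18)*12=180 best=180 * → l++
[2,13] min(17,18)*11=187 best=187 * → l++
[3,13] min(5,18)*10=50 best=187 → l++
[4,13] min(14,18)*9=126 best=187 → l++
[5,13] min(10,18)*8=80 best=187 → l++
[6,13] min(4,18)*7=28 best=187 → l++
[7,13] min(10,18)*6=60 best=187 → l++
[8,13] min(14,18)*5=70 best=187 → l++
[9,13] min(13,18)*4=52 best=187 → l++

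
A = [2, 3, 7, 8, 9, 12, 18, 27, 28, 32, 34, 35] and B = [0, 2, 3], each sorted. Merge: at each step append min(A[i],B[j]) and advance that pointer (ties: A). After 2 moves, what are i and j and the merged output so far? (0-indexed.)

[i=0,j=0] A[i]=2>B[j]=0 take 0 → j++
[i=0,j=1] A[i]=2<=B[j]=2 take 2 → i++

i=1, j=1, merged so far=[0, 2]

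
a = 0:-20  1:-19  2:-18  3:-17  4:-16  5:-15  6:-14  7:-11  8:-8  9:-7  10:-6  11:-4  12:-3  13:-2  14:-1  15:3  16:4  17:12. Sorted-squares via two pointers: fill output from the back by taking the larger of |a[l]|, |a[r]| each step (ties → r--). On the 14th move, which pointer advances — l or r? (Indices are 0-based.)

l

[0,17] |-20|>|12| out[17]=400 → l++
[1,17] |-19|>|12| out[16]=361 → l++
[2,17] |-18|>|12| out[15]=324 → l++
[3,17] |-17|>|12| out[14]=289 → l++
[4,17] |-16|>|12| out[13]=256 → l++
[5,17] |-15|>|12| out[12]=225 → l++
[6,17] |-14|>|12| out[11]=196 → l++
[7,17] |-11|<=|12| out[10]=144 → r--
[7,16] |-11|>|4| out[9]=121 → l++
[8,16] |-8|>|4| out[8]=64 → l++
[9,16] |-7|>|4| out[7]=49 → l++
[10,16] |-6|>|4| out[6]=36 → l++
[11,16] |-4|<=|4| out[5]=16 → r--
[11,15] |-4|>|3| out[4]=16 → l++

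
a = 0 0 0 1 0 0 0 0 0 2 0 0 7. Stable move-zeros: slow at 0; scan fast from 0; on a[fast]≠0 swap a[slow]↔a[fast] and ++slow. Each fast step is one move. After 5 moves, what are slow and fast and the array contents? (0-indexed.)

slow=1, fast=5, a=[1, 0, 0, 0, 0, 0, 0, 0, 0, 2, 0, 0, 7]

(s=0,f=0) a[fast]=0 → fast++
(s=0,f=1) a[fast]=0 → fast++
(s=0,f=2) a[fast]=0 → fast++
(s=0,f=3) a[fast]=1≠0 swap→a[0]=1 → slow++,fast++
(s=1,f=4) a[fast]=0 → fast++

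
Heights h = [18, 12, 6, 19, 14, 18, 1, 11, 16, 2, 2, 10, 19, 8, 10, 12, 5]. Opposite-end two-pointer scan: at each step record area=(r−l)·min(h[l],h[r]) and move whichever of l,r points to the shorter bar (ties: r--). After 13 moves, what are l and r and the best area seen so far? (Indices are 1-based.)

l=4, r=7, best area=216

l=1 r=17: min(18,5)*16=80 best=80 *, r--
l=1 r=16: min(18,12)*15=180 best=180 *, r--
l=1 r=15: min(18,10)*14=140 best=180, r--
l=1 r=14: min(18,8)*13=104 best=180, r--
l=1 r=13: min(18,19)*12=216 best=216 *, l++
l=2 r=13: min(12,19)*11=132 best=216, l++
l=3 r=13: min(6,19)*10=60 best=216, l++
l=4 r=13: min(19,19)*9=171 best=216, r--
l=4 r=12: min(19,10)*8=80 best=216, r--
l=4 r=11: min(19,2)*7=14 best=216, r--
l=4 r=10: min(19,2)*6=12 best=216, r--
l=4 r=9: min(19,16)*5=80 best=216, r--
l=4 r=8: min(19,11)*4=44 best=216, r--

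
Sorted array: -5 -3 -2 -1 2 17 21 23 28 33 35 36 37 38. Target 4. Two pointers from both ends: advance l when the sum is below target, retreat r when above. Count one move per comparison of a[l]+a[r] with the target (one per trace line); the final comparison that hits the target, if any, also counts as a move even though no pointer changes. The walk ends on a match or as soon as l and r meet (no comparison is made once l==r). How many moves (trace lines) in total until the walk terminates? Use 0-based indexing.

13 moves

[0,13] -5+38=33 >4 → r--
[0,12] -5+37=32 >4 → r--
[0,11] -5+36=31 >4 → r--
[0,10] -5+35=30 >4 → r--
[0,9] -5+33=28 >4 → r--
[0,8] -5+28=23 >4 → r--
[0,7] -5+23=18 >4 → r--
[0,6] -5+21=16 >4 → r--
[0,5] -5+17=12 >4 → r--
[0,4] -5+2=-3 <4 → l++
[1,4] -3+2=-1 <4 → l++
[2,4] -2+2=0 <4 → l++
[3,4] -1+2=1 <4 → l++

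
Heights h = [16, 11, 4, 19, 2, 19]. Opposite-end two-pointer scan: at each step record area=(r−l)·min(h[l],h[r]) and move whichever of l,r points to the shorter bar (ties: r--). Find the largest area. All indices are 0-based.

max area = 80

[0,5] min(16,19)*5=80 best=80 * → l++
[1,5] min(11,19)*4=44 best=80 → l++
[2,5] min(4,19)*3=12 best=80 → l++
[3,5] min(19,19)*2=38 best=80 → r--
[3,4] min(19,2)*1=2 best=80 → r--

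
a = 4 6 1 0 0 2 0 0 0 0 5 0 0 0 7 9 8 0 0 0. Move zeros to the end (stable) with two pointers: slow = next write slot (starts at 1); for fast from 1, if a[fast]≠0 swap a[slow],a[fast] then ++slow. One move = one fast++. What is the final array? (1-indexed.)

[4, 6, 1, 2, 5, 7, 9, 8, 0, 0, 0, 0, 0, 0, 0, 0, 0, 0, 0, 0]

(s=1,f=1) a[fast]=4≠0 swap→a[1]=4 → slow++,fast++
(s=2,f=2) a[fast]=6≠0 swap→a[2]=6 → slow++,fast++
(s=3,f=3) a[fast]=1≠0 swap→a[3]=1 → slow++,fast++
(s=4,f=4) a[fast]=0 → fast++
(s=4,f=5) a[fast]=0 → fast++
(s=4,f=6) a[fast]=2≠0 swap→a[4]=2 → slow++,fast++
(s=5,f=7) a[fast]=0 → fast++
(s=5,f=8) a[fast]=0 → fast++
(s=5,f=9) a[fast]=0 → fast++
(s=5,f=10) a[fast]=0 → fast++
(s=5,f=11) a[fast]=5≠0 swap→a[5]=5 → slow++,fast++
(s=6,f=12) a[fast]=0 → fast++
(s=6,f=13) a[fast]=0 → fast++
(s=6,f=14) a[fast]=0 → fast++
(s=6,f=15) a[fast]=7≠0 swap→a[6]=7 → slow++,fast++
(s=7,f=16) a[fast]=9≠0 swap→a[7]=9 → slow++,fast++
(s=8,f=17) a[fast]=8≠0 swap→a[8]=8 → slow++,fast++
(s=9,f=18) a[fast]=0 → fast++
(s=9,f=19) a[fast]=0 → fast++
(s=9,f=20) a[fast]=0 → fast++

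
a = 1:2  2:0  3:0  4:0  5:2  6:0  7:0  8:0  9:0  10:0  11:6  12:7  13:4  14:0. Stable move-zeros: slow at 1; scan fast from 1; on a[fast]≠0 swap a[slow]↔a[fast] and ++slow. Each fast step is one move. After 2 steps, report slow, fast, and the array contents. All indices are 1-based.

slow=1 fast=1: a[fast]=2≠0 swap→a[1]=2, slow++,fast++
slow=2 fast=2: a[fast]=0, fast++

slow=2, fast=3, a=[2, 0, 0, 0, 2, 0, 0, 0, 0, 0, 6, 7, 4, 0]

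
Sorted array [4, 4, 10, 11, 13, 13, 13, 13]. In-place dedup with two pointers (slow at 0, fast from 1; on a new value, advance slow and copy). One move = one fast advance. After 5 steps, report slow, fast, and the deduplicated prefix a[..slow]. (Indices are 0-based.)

slow=3, fast=6, prefix=[4, 10, 11, 13]

(s=0,f=1) a[fast]=4=a[slow] dup → fast++
(s=0,f=2) a[fast]=10≠a[slow]=4 write a[1]=10 → slow++,fast++
(s=1,f=3) a[fast]=11≠a[slow]=10 write a[2]=11 → slow++,fast++
(s=2,f=4) a[fast]=13≠a[slow]=11 write a[3]=13 → slow++,fast++
(s=3,f=5) a[fast]=13=a[slow] dup → fast++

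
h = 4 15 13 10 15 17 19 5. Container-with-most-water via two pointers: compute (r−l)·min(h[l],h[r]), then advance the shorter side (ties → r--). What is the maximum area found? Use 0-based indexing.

[0,7] min(4,5)*7=28 best=28 * → l++
[1,7] min(15,5)*6=30 best=30 * → r--
[1,6] min(15,19)*5=75 best=75 * → l++
[2,6] min(13,19)*4=52 best=75 → l++
[3,6] min(10,19)*3=30 best=75 → l++
[4,6] min(15,19)*2=30 best=75 → l++
[5,6] min(17,19)*1=17 best=75 → l++

max area = 75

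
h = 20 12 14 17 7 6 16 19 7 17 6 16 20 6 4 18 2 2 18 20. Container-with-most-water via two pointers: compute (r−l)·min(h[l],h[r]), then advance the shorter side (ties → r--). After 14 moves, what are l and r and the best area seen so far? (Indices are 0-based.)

l=0, r=5, best area=380

[0,19] min(20,20)*19=380 best=380 * → r--
[0,18] min(20,18)*18=324 best=380 → r--
[0,17] min(20,2)*17=34 best=380 → r--
[0,16] min(20,2)*16=32 best=380 → r--
[0,15] min(20,18)*15=270 best=380 → r--
[0,14] min(20,4)*14=56 best=380 → r--
[0,13] min(20,6)*13=78 best=380 → r--
[0,12] min(20,20)*12=240 best=380 → r--
[0,11] min(20,16)*11=176 best=380 → r--
[0,10] min(20,6)*10=60 best=380 → r--
[0,9] min(20,17)*9=153 best=380 → r--
[0,8] min(20,7)*8=56 best=380 → r--
[0,7] min(20,19)*7=133 best=380 → r--
[0,6] min(20,16)*6=96 best=380 → r--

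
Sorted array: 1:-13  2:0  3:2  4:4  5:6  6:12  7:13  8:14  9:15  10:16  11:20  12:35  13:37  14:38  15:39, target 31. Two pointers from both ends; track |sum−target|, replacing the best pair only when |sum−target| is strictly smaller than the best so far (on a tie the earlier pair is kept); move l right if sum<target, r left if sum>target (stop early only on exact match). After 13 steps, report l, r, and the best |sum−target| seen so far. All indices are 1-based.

l=9, r=10, best |Δ|=1

l=1 r=15: -13+39=26 d=5 *, l++
l=2 r=15: 0+39=39 d=8, r--
l=2 r=14: 0+38=38 d=7, r--
l=2 r=13: 0+37=37 d=6, r--
l=2 r=12: 0+35=35 d=4 *, r--
l=2 r=11: 0+20=20 d=11, l++
l=3 r=11: 2+20=22 d=9, l++
l=4 r=11: 4+20=24 d=7, l++
l=5 r=11: 6+20=26 d=5, l++
l=6 r=11: 12+20=32 d=1 *, r--
l=6 r=10: 12+16=28 d=3, l++
l=7 r=10: 13+16=29 d=2, l++
l=8 r=10: 14+16=30 d=1, l++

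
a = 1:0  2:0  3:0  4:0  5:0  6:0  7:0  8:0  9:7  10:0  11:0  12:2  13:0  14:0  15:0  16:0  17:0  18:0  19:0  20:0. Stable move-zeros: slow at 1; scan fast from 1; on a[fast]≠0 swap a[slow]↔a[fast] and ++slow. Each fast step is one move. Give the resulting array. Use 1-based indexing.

slow=1 fast=1: a[fast]=0, fast++
slow=1 fast=2: a[fast]=0, fast++
slow=1 fast=3: a[fast]=0, fast++
slow=1 fast=4: a[fast]=0, fast++
slow=1 fast=5: a[fast]=0, fast++
slow=1 fast=6: a[fast]=0, fast++
slow=1 fast=7: a[fast]=0, fast++
slow=1 fast=8: a[fast]=0, fast++
slow=1 fast=9: a[fast]=7≠0 swap→a[1]=7, slow++,fast++
slow=2 fast=10: a[fast]=0, fast++
slow=2 fast=11: a[fast]=0, fast++
slow=2 fast=12: a[fast]=2≠0 swap→a[2]=2, slow++,fast++
slow=3 fast=13: a[fast]=0, fast++
slow=3 fast=14: a[fast]=0, fast++
slow=3 fast=15: a[fast]=0, fast++
slow=3 fast=16: a[fast]=0, fast++
slow=3 fast=17: a[fast]=0, fast++
slow=3 fast=18: a[fast]=0, fast++
slow=3 fast=19: a[fast]=0, fast++
slow=3 fast=20: a[fast]=0, fast++

[7, 2, 0, 0, 0, 0, 0, 0, 0, 0, 0, 0, 0, 0, 0, 0, 0, 0, 0, 0]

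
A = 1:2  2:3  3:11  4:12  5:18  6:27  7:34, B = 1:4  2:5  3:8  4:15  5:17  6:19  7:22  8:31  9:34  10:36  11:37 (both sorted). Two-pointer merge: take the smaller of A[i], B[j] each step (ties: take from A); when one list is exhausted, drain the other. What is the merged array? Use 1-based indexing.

i=1 j=1: A[i]=2<=B[j]=4 take 2, i++
i=2 j=1: A[i]=3<=B[j]=4 take 3, i++
i=3 j=1: A[i]=11>B[j]=4 take 4, j++
i=3 j=2: A[i]=11>B[j]=5 take 5, j++
i=3 j=3: A[i]=11>B[j]=8 take 8, j++
i=3 j=4: A[i]=11<=B[j]=15 take 11, i++
i=4 j=4: A[i]=12<=B[j]=15 take 12, i++
i=5 j=4: A[i]=18>B[j]=15 take 15, j++
i=5 j=5: A[i]=18>B[j]=17 take 17, j++
i=5 j=6: A[i]=18<=B[j]=19 take 18, i++
i=6 j=6: A[i]=27>B[j]=19 take 19, j++
i=6 j=7: A[i]=27>B[j]=22 take 22, j++
i=6 j=8: A[i]=27<=B[j]=31 take 27, i++
i=7 j=8: A[i]=34>B[j]=31 take 31, j++
i=7 j=9: A[i]=34<=B[j]=34 take 34, i++
i=8 j=9: A done, take B[j]=34, j++
i=8 j=10: A done, take B[j]=36, j++
i=8 j=11: A done, take B[j]=37, j++

[2, 3, 4, 5, 8, 11, 12, 15, 17, 18, 19, 22, 27, 31, 34, 34, 36, 37]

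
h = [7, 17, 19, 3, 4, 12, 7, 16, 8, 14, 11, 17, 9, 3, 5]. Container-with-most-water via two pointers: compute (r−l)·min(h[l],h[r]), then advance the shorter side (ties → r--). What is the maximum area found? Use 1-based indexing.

max area = 170

l=1 r=15: min(7,5)*14=70 best=70 *, r--
l=1 r=14: min(7,3)*13=39 best=70, r--
l=1 r=13: min(7,9)*12=84 best=84 *, l++
l=2 r=13: min(17,9)*11=99 best=99 *, r--
l=2 r=12: min(17,17)*10=170 best=170 *, r--
l=2 r=11: min(17,11)*9=99 best=170, r--
l=2 r=10: min(17,14)*8=112 best=170, r--
l=2 r=9: min(17,8)*7=56 best=170, r--
l=2 r=8: min(17,16)*6=96 best=170, r--
l=2 r=7: min(17,7)*5=35 best=170, r--
l=2 r=6: min(17,12)*4=48 best=170, r--
l=2 r=5: min(17,4)*3=12 best=170, r--
l=2 r=4: min(17,3)*2=6 best=170, r--
l=2 r=3: min(17,19)*1=17 best=170, l++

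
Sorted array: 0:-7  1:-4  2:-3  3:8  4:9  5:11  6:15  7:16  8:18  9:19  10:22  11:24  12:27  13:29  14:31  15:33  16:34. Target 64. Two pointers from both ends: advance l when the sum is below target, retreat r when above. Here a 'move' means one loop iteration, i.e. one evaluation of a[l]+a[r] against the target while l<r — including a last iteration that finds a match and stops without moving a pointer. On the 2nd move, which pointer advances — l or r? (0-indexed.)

l

l=0 r=16: -7+34=27 <64, l++
l=1 r=16: -4+34=30 <64, l++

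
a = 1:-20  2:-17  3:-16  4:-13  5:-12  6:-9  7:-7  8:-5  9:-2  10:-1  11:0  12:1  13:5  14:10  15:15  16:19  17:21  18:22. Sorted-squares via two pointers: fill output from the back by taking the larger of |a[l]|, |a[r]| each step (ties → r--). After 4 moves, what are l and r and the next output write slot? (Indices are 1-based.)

l=1 r=18: |-20|<=|22| out[18]=484, r--
l=1 r=17: |-20|<=|21| out[17]=441, r--
l=1 r=16: |-20|>|19| out[16]=400, l++
l=2 r=16: |-17|<=|19| out[15]=361, r--

l=2, r=15, next write slot=14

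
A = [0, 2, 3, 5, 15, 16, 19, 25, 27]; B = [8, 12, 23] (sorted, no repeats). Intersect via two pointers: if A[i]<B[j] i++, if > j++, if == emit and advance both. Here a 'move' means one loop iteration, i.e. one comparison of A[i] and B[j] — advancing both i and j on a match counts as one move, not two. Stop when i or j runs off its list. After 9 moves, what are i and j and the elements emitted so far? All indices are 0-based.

i=7, j=2, emitted=[]

i=0 j=0: 0<8, i++
i=1 j=0: 2<8, i++
i=2 j=0: 3<8, i++
i=3 j=0: 5<8, i++
i=4 j=0: 15>8, j++
i=4 j=1: 15>12, j++
i=4 j=2: 15<23, i++
i=5 j=2: 16<23, i++
i=6 j=2: 19<23, i++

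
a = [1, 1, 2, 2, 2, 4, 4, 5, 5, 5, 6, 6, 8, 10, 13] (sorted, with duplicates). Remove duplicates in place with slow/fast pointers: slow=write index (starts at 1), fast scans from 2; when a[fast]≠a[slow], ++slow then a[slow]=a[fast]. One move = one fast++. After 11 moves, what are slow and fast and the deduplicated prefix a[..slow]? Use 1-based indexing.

(s=1,f=2) a[fast]=1=a[slow] dup → fast++
(s=1,f=3) a[fast]=2≠a[slow]=1 write a[2]=2 → slow++,fast++
(s=2,f=4) a[fast]=2=a[slow] dup → fast++
(s=2,f=5) a[fast]=2=a[slow] dup → fast++
(s=2,f=6) a[fast]=4≠a[slow]=2 write a[3]=4 → slow++,fast++
(s=3,f=7) a[fast]=4=a[slow] dup → fast++
(s=3,f=8) a[fast]=5≠a[slow]=4 write a[4]=5 → slow++,fast++
(s=4,f=9) a[fast]=5=a[slow] dup → fast++
(s=4,f=10) a[fast]=5=a[slow] dup → fast++
(s=4,f=11) a[fast]=6≠a[slow]=5 write a[5]=6 → slow++,fast++
(s=5,f=12) a[fast]=6=a[slow] dup → fast++

slow=5, fast=13, prefix=[1, 2, 4, 5, 6]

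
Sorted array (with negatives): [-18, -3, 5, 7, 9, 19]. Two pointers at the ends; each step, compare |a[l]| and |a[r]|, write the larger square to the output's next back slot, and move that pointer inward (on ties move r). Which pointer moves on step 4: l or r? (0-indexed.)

[0,5] |-18|<=|19| out[5]=361 → r--
[0,4] |-18|>|9| out[4]=324 → l++
[1,4] |-3|<=|9| out[3]=81 → r--
[1,3] |-3|<=|7| out[2]=49 → r--

r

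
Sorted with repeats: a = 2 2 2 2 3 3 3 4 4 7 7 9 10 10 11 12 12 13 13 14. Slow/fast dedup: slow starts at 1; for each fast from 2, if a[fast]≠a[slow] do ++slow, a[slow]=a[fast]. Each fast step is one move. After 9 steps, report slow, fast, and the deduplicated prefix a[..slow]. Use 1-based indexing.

slow=4, fast=11, prefix=[2, 3, 4, 7]

slow=1 fast=2: a[fast]=2=a[slow] dup, fast++
slow=1 fast=3: a[fast]=2=a[slow] dup, fast++
slow=1 fast=4: a[fast]=2=a[slow] dup, fast++
slow=1 fast=5: a[fast]=3≠a[slow]=2 write a[2]=3, slow++,fast++
slow=2 fast=6: a[fast]=3=a[slow] dup, fast++
slow=2 fast=7: a[fast]=3=a[slow] dup, fast++
slow=2 fast=8: a[fast]=4≠a[slow]=3 write a[3]=4, slow++,fast++
slow=3 fast=9: a[fast]=4=a[slow] dup, fast++
slow=3 fast=10: a[fast]=7≠a[slow]=4 write a[4]=7, slow++,fast++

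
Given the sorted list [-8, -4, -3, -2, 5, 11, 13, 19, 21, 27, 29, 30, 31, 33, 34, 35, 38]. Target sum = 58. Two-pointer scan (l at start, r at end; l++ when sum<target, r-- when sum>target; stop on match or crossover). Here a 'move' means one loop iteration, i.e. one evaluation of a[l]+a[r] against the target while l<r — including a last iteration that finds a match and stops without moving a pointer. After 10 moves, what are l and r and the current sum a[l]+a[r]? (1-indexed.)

l=1 r=17: -8+38=30 <58, l++
l=2 r=17: -4+38=34 <58, l++
l=3 r=17: -3+38=35 <58, l++
l=4 r=17: -2+38=36 <58, l++
l=5 r=17: 5+38=43 <58, l++
l=6 r=17: 11+38=49 <58, l++
l=7 r=17: 13+38=51 <58, l++
l=8 r=17: 19+38=57 <58, l++
l=9 r=17: 21+38=59 >58, r--
l=9 r=16: 21+35=56 <58, l++

l=10, r=16, sum=62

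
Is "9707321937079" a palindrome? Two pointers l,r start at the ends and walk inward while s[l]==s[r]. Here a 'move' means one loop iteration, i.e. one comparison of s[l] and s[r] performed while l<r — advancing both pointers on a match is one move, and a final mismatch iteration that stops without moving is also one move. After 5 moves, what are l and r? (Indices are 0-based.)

[0,12] '9'=='9' → l++,r--
[1,11] '7'=='7' → l++,r--
[2,10] '0'=='0' → l++,r--
[3,9] '7'=='7' → l++,r--
[4,8] '3'=='3' → l++,r--

l=5, r=7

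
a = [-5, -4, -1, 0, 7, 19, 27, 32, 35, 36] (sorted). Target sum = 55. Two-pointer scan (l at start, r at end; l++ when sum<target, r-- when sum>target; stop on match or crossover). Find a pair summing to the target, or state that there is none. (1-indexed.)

[1,10] -5+36=31 <55 → l++
[2,10] -4+36=32 <55 → l++
[3,10] -1+36=35 <55 → l++
[4,10] 0+36=36 <55 → l++
[5,10] 7+36=43 <55 → l++
[6,10] 19+36=55 → found

(19, 36)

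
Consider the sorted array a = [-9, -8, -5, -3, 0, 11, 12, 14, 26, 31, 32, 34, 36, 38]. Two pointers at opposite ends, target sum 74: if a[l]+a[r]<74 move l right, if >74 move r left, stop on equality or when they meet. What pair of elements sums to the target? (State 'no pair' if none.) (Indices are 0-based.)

(36, 38)

[0,13] -9+38=29 <74 → l++
[1,13] -8+38=30 <74 → l++
[2,13] -5+38=33 <74 → l++
[3,13] -3+38=35 <74 → l++
[4,13] 0+38=38 <74 → l++
[5,13] 11+38=49 <74 → l++
[6,13] 12+38=50 <74 → l++
[7,13] 14+38=52 <74 → l++
[8,13] 26+38=64 <74 → l++
[9,13] 31+38=69 <74 → l++
[10,13] 32+38=70 <74 → l++
[11,13] 34+38=72 <74 → l++
[12,13] 36+38=74 → found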